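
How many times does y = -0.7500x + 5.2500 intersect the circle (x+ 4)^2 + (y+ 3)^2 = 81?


Substitute y = -0.7500x + 5.2500: (x+ 4)^2 + (-0.7500x+5.2500+ 3)^2 = 81
Expand to Ax^2 + Bx + C = 0, where b-k = 8.25
A = 1+m^2 = 1.5625
B = 2(m(b-k) - h) = 2(-0.7500*8.25 + 4) = -4.375
C = h^2 + (b-k)^2 - r^2 = 16 + 68.0625 - 81 = 3.0625
disc = B^2-4AC = 19.1406 - 19.1406 = 0
disc = 0

1 intersection point (tangent)


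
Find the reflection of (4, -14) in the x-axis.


Reflection rule for x-axis: (x, -y)
(4, -14) -> (4, 14)

(4, 14)


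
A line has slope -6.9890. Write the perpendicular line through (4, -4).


Perpendicular slope = -1/m1 = -1/(-6.9890) = 0.1431
b2 = y0 - m2*x0 = -4 + 4/(-6.9890) = -4 - 0.5723 = -4.5723

y = 0.1431x - 4.5723


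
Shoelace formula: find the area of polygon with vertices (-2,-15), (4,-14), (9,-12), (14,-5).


sum(xi*y_{i+1}) = -2*(-14) + 4*(-12) + 9*(-5) + 14*(-15) = -275
sum(yi*x_{i+1}) = -15*4 - 14*9 - 12*14 - 5*(-2) = -344
Area = |-275 + 344|/2 = 69/2 = 34.5000

34.5000 sq units


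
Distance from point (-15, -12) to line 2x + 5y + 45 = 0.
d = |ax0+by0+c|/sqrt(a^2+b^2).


|2*(-15) + 5*(-12) + 45| = |-45| = 45
sqrt(4 + 25) = sqrt(29) = 5.3852
d = 45/sqrt(29) = 8.3563

8.3563


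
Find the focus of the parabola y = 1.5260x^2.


a = 1.5260
4a = 6.1040
focus = (0, 1/6.1040) = (0, 0.1638)

Focus = (0, 0.1638)


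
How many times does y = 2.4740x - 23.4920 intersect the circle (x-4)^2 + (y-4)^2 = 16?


Substitute y = 2.4740x - 23.4920: (x-4)^2 + (2.4740x- 23.4920-4)^2 = 16
Expand to Ax^2 + Bx + C = 0, where b-k = -27.492
A = 1+m^2 = 7.120676
B = 2(m(b-k) - h) = 2(2.4740*(-27.492) - 4) = -144.030416
C = h^2 + (b-k)^2 - r^2 = 16 + 755.810064 - 16 = 755.810064
disc = B^2-4AC = 20744.7607 - 21527.5143 = -782.7536
disc < 0

0 intersection points


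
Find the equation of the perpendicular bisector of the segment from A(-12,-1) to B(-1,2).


Midpoint = (-6.5, 0.5)
Slope of AB = dy/dx = 3/11 = 0.2727
Perp slope = -dx/dy = -11/3 = -3.6667
b = My - (perp slope)*Mx = 0.5 + (11*(-6.5))/3 = 0.5 - 23.8333 = -23.3333

y = -3.6667x - 23.3333


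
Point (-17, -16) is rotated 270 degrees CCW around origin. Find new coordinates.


cos(270) = 0, sin(270) = -1
x' = -17*0 + 16*(-1) = -16
y' = -17*(-1) - 16*0 = 17

(-16, 17)


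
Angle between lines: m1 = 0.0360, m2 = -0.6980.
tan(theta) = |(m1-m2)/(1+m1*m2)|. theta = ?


m1-m2 = 0.734
1+m1*m2 = 0.974872
tan(theta) = |0.734/0.974872| = 0.752919
theta = arctan(|0.734/0.974872|) = 36.9768 degrees (acute angle)

36.9768 degrees


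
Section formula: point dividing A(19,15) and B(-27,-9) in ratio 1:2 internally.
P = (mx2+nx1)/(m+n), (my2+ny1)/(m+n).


Px = (1*(-27) + 2*19)/3 = 11/3 = 3.6667
Py = (1*(-9) + 2*15)/3 = 21/3 = 7.0000

P = (3.6667, 7.0000)


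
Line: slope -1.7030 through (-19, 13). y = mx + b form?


y - 13 = -1.7030(x + 19)
y = -1.7030x + 13 + 1.7030*(-19)
y = -1.7030x - 19.3570

y = -1.7030x - 19.3570


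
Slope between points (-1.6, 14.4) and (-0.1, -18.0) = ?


dy = -18.0 - 14.4 = -32.4
dx = -0.1 + 1.6 = 1.5
m = -32.4/1.5 = -21.6000

m = -21.6000


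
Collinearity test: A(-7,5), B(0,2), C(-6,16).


-7*(2-16) + 0*(16-5) - 6*(5-2)
= 98 + 0 - 18 = 80

No, not collinear (determinant = 80)


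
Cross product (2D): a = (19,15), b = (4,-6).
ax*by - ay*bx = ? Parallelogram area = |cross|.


cross = 19*(-6) - 15*4 = -114 - 60 = -174
Parallelogram area = |-174| = 174

cross = -174, parallelogram area = 174


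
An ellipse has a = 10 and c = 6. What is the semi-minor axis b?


b^2 = 10^2 - (6)^2 = 100 - 36 = 64
b = sqrt(64) = 8

b = 8


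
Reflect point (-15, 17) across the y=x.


Reflection rule for y=x: (y, x)
(-15, 17) -> (17, -15)

(17, -15)


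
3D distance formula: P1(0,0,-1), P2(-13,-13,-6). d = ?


dx=-13, dy=-13, dz=-5
d = sqrt(169+169+25) = sqrt(363) = 19.0526

19.0526


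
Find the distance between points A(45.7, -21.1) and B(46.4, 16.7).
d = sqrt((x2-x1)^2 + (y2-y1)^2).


dx = 46.4 - 45.7 = 0.7
dy = 16.7 + 21.1 = 37.8
d = sqrt(0.49 + 1428.84) = sqrt(1429.33) = 37.8065

37.8065


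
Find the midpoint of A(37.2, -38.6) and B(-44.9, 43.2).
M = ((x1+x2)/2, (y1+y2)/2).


Mx = (37.2 - 44.9)/2 = -7.7/2 = -3.8500
My = (-38.6 + 43.2)/2 = 4.6/2 = 2.3000

(-3.8500, 2.3000)


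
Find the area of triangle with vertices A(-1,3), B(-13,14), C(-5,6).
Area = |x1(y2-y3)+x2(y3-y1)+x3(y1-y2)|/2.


-1*(14-6) = -8
-13*(6-3) = -39
-5*(3-14) = 55
sum = 8
Area = |8|/2 = 4.0000

4.0000 sq units


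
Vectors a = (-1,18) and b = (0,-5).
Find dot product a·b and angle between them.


a·b = -1*0 + 18*(-5) = 0 - 90 = -90
|a| = sqrt(1+324) = 18.0278
|b| = sqrt(0+25) = 5.0000
cos(theta) = -90/(sqrt(325)*sqrt(25)) = -90/sqrt(8125) = -0.998460
theta = arccos(-90/sqrt(8125)) = 176.8202 degrees

a·b = -90, theta = 176.8202 deg


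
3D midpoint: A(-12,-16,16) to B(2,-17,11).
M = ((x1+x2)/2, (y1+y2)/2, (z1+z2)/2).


Mx = (-12+2)/2 = -5.0000
My = (-16- 17)/2 = -16.5000
Mz = (16+11)/2 = 13.5000

M = (-5.0000, -16.5000, 13.5000)


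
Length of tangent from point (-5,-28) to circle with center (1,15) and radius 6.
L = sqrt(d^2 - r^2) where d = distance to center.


d = sqrt((-5-1)^2 + (-28-15)^2) = sqrt(36+1849) = 43.4166
L = sqrt(1885.0000 - 36) = sqrt(1849.0000) = 43.0000

43.0000


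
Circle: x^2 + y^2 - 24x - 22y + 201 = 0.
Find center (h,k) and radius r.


h = -D/2 = 24/2 = 12
k = -E/2 = 22/2 = 11
r^2 = h^2 + k^2 - F = 144 + 121 - 201 = 64
r = 8

Center (12, 11), radius = 8


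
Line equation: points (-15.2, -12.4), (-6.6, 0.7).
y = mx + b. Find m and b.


m = (13.1)/(8.6) = 1.5233
b = y1 - m*x1 = -12.4 - (13.1*(-15.2))/(8.6) = -12.4 + 23.1535 = 10.7535

y = 1.5233x + 10.7535


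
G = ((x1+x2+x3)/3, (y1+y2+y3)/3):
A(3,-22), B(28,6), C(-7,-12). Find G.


Gx = (3+28- 7)/3 = 24/3 = 8.0000
Gy = (-22+6- 12)/3 = -28/3 = -9.3333

G = (8.0000, -9.3333)


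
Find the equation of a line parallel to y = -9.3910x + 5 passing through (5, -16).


Parallel lines have equal slopes.
m2 = -9.3910
b2 = -16 + 9.3910*5 = 30.9550

y = -9.3910x + 30.9550


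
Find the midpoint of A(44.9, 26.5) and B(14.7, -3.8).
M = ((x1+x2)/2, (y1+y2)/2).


Mx = (44.9 + 14.7)/2 = 59.6/2 = 29.8000
My = (26.5 - 3.8)/2 = 22.7/2 = 11.3500

(29.8000, 11.3500)


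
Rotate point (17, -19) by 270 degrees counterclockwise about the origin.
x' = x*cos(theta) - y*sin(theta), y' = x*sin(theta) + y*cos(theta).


cos(270) = 0, sin(270) = -1
x' = 17*0 + 19*(-1) = -19
y' = 17*(-1) - 19*0 = -17

(-19, -17)


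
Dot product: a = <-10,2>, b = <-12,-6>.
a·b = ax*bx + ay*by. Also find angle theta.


a·b = -10*(-12) + 2*(-6) = 120 - 12 = 108
|a| = sqrt(100+4) = 10.1980
|b| = sqrt(144+36) = 13.4164
cos(theta) = 108/(sqrt(104)*sqrt(180)) = 108/sqrt(18720) = 0.789352
theta = arccos(108/sqrt(18720)) = 37.8750 degrees

a·b = 108, theta = 37.8750 deg


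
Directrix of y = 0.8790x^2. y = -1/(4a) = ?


a = 0.8790
1/(4a) = 0.2844
directrix: y = -0.2844 = -0.2844

y = -0.2844


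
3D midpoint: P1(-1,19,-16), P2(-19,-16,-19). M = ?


Mx = (-1- 19)/2 = -10.0000
My = (19- 16)/2 = 1.5000
Mz = (-16- 19)/2 = -17.5000

M = (-10.0000, 1.5000, -17.5000)


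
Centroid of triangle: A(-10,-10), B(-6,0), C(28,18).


Gx = (-10- 6+28)/3 = 12/3 = 4.0000
Gy = (-10+0+18)/3 = 8/3 = 2.6667

G = (4.0000, 2.6667)


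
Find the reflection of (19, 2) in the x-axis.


Reflection rule for x-axis: (x, -y)
(19, 2) -> (19, -2)

(19, -2)


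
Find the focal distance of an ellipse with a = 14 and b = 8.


c^2 = 14^2 - 8^2 = 196 - 64 = 132
c = sqrt(132) = 11.4891

c = 11.4891


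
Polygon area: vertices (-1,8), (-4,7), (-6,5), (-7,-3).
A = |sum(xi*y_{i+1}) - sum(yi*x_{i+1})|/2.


sum(xi*y_{i+1}) = -1*7 - 4*5 - 6*(-3) - 7*8 = -65
sum(yi*x_{i+1}) = 8*(-4) + 7*(-6) + 5*(-7) - 3*(-1) = -106
Area = |-65 + 106|/2 = 41/2 = 20.5000

20.5000 sq units


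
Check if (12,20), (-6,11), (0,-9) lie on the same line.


12*(11+ 9) - 6*(-9-20) + 0*(20-11)
= 240 + 174 + 0 = 414

No, not collinear (determinant = 414)


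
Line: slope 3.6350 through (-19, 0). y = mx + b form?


y - 0 = 3.6350(x + 19)
y = 3.6350x + 0 - 3.6350*(-19)
y = 3.6350x + 69.0650

y = 3.6350x + 69.0650


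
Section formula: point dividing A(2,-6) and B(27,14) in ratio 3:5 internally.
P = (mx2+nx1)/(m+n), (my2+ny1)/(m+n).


Px = (3*27 + 5*2)/8 = 91/8 = 11.3750
Py = (3*14 + 5*(-6))/8 = 12/8 = 1.5000

P = (11.3750, 1.5000)


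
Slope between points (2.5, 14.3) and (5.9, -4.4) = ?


dy = -4.4 - 14.3 = -18.7
dx = 5.9 - 2.5 = 3.4
m = -18.7/3.4 = -5.5000

m = -5.5000


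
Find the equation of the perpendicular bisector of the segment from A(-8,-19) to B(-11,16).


Midpoint = (-9.5, -1.5)
Slope of AB = dy/dx = 35/(-3) = -11.6667
Perp slope = -dx/dy = 3/35 = 0.0857
b = My - (perp slope)*Mx = -1.5 + (-3*(-9.5))/35 = -1.5 + 0.8143 = -0.6857

y = 0.0857x - 0.6857


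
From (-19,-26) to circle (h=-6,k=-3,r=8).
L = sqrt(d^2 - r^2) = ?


d = sqrt((-19+ 6)^2 + (-26+ 3)^2) = sqrt(169+529) = 26.4197
L = sqrt(698.0000 - 64) = sqrt(634.0000) = 25.1794

25.1794


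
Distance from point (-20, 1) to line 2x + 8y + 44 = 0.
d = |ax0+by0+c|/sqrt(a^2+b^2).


|2*(-20) + 8*1 + 44| = |12| = 12
sqrt(4 + 64) = sqrt(68) = 8.2462
d = 12/sqrt(68) = 1.4552

1.4552


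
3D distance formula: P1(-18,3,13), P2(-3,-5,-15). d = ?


dx=15, dy=-8, dz=-28
d = sqrt(225+64+784) = sqrt(1073) = 32.7567

32.7567


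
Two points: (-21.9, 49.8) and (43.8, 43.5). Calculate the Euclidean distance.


dx = 43.8 + 21.9 = 65.7
dy = 43.5 - 49.8 = -6.3
d = sqrt(4316.49 + 39.69) = sqrt(4356.18) = 66.0014

66.0014


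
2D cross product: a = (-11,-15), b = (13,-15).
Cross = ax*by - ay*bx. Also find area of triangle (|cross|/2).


cross = -11*(-15) + 15*13 = 165 + 195 = 360
Triangle area = |360|/2 = 360/2 = 180.0000

cross = 360, triangle area = 180.0000


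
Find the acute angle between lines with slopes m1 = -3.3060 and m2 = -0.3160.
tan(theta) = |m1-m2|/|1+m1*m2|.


m1-m2 = -2.99
1+m1*m2 = 2.044696
tan(theta) = |-2.99/2.044696| = 1.462320
theta = arctan(|-2.99/2.044696|) = 55.6339 degrees (acute angle)

55.6339 degrees


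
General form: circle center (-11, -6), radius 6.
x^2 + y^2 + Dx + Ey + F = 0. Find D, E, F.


(x+ 11)^2 + (y+ 6)^2 = 6^2
D = -2h = 22, E = -2k = 12
F = h^2+k^2-r^2 = 121+36-36 = 121

D = 22, E = 12, F = 121


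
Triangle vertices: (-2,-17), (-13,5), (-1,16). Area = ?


-2*(5-16) = 22
-13*(16+ 17) = -429
-1*(-17-5) = 22
sum = -385
Area = |-385|/2 = 192.5000

192.5000 sq units


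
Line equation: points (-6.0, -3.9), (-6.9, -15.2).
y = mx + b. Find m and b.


m = (-11.3)/(-0.9) = 12.5556
b = y1 - m*x1 = -3.9 - (-11.3*(-6.0))/(-0.9) = -3.9 + 75.3333 = 71.4333

y = 12.5556x + 71.4333


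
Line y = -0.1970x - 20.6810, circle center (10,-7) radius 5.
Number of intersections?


Substitute y = -0.1970x - 20.6810: (x-10)^2 + (-0.1970x- 20.6810+ 7)^2 = 25
Expand to Ax^2 + Bx + C = 0, where b-k = -13.681
A = 1+m^2 = 1.038809
B = 2(m(b-k) - h) = 2(-0.1970*(-13.681) - 10) = -14.609686
C = h^2 + (b-k)^2 - r^2 = 100 + 187.169761 - 25 = 262.169761
disc = B^2-4AC = 213.4429 - 1089.3772 = -875.9343
disc < 0

0 intersection points


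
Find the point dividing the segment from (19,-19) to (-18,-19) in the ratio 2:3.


Px = (2*(-18) + 3*19)/5 = 21/5 = 4.2000
Py = (2*(-19) + 3*(-19))/5 = -95/5 = -19.0000

P = (4.2000, -19.0000)


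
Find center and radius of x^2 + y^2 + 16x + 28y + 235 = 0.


h = -D/2 = -16/2 = -8
k = -E/2 = -28/2 = -14
r^2 = h^2 + k^2 - F = 64 + 196 - 235 = 25
r = 5

Center (-8, -14), radius = 5


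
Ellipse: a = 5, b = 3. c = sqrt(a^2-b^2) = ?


c^2 = 5^2 - 3^2 = 25 - 9 = 16
c = sqrt(16) = 4.0000

c = 4.0000


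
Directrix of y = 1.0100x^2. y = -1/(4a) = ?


a = 1.0100
1/(4a) = 0.2475
directrix: y = -0.2475 = -0.2475

y = -0.2475


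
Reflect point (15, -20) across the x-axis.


Reflection rule for x-axis: (x, -y)
(15, -20) -> (15, 20)

(15, 20)


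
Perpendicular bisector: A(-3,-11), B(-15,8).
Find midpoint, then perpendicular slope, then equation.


Midpoint = (-9, -1.5)
Slope of AB = dy/dx = 19/(-12) = -1.5833
Perp slope = -dx/dy = 12/19 = 0.6316
b = My - (perp slope)*Mx = -1.5 + (-12*(-9))/19 = -1.5 + 5.6842 = 4.1842

y = 0.6316x + 4.1842


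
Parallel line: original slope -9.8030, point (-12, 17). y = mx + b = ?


Parallel lines have equal slopes.
m2 = -9.8030
b2 = 17 + 9.8030*(-12) = -100.6360

y = -9.8030x - 100.6360


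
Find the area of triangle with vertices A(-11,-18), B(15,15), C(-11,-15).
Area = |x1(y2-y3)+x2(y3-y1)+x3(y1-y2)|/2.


-11*(15+ 15) = -330
15*(-15+ 18) = 45
-11*(-18-15) = 363
sum = 78
Area = |78|/2 = 39.0000

39.0000 sq units


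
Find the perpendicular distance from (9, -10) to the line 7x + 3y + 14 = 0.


|7*9 + 3*(-10) + 14| = |47| = 47
sqrt(49 + 9) = sqrt(58) = 7.6158
d = 47/sqrt(58) = 6.1714

6.1714


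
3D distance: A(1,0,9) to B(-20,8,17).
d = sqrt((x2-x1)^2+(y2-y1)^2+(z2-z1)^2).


dx=-21, dy=8, dz=8
d = sqrt(441+64+64) = sqrt(569) = 23.8537

23.8537


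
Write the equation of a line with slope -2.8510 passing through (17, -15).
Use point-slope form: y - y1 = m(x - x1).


y + 15 = -2.8510(x - 17)
y = -2.8510x - 15 + 2.8510*17
y = -2.8510x + 33.4670

y = -2.8510x + 33.4670


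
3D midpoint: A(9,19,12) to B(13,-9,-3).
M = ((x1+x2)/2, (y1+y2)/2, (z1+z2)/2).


Mx = (9+13)/2 = 11.0000
My = (19- 9)/2 = 5.0000
Mz = (12- 3)/2 = 4.5000

M = (11.0000, 5.0000, 4.5000)


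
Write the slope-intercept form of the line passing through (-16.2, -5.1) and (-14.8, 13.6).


m = (18.7)/(1.4) = 13.3571
b = y1 - m*x1 = -5.1 - (18.7*(-16.2))/(1.4) = -5.1 + 216.3857 = 211.2857

y = 13.3571x + 211.2857


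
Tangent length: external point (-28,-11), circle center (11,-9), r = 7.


d = sqrt((-28-11)^2 + (-11+ 9)^2) = sqrt(1521+4) = 39.0512
L = sqrt(1525.0000 - 49) = sqrt(1476.0000) = 38.4187

38.4187


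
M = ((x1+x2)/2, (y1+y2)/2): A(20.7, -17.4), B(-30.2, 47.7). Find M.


Mx = (20.7 - 30.2)/2 = -9.5/2 = -4.7500
My = (-17.4 + 47.7)/2 = 30.3/2 = 15.1500

(-4.7500, 15.1500)


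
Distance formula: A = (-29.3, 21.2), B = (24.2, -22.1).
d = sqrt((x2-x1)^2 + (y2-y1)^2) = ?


dx = 24.2 + 29.3 = 53.5
dy = -22.1 - 21.2 = -43.3
d = sqrt(2862.25 + 1874.89) = sqrt(4737.14) = 68.8269

68.8269


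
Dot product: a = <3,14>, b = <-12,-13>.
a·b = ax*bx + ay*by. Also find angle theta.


a·b = 3*(-12) + 14*(-13) = -36 - 182 = -218
|a| = sqrt(9+196) = 14.3178
|b| = sqrt(144+169) = 17.6918
cos(theta) = -218/(sqrt(205)*sqrt(313)) = -218/sqrt(64165) = -0.860612
theta = arccos(-218/sqrt(64165)) = 149.3854 degrees

a·b = -218, theta = 149.3854 deg


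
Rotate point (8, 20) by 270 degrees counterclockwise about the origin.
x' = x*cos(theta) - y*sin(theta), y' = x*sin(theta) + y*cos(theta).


cos(270) = 0, sin(270) = -1
x' = 8*0 - 20*(-1) = 20
y' = 8*(-1) + 20*0 = -8

(20, -8)


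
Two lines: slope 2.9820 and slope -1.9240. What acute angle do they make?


m1-m2 = 4.906
1+m1*m2 = -4.737368
tan(theta) = |4.906/(-4.737368)| = 1.035596
theta = arctan(|4.906/(-4.737368)|) = 46.0018 degrees (acute angle)

46.0018 degrees


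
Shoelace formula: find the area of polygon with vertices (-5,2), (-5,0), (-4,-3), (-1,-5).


sum(xi*y_{i+1}) = -5*0 - 5*(-3) - 4*(-5) - 1*2 = 33
sum(yi*x_{i+1}) = 2*(-5) + 0*(-4) - 3*(-1) - 5*(-5) = 18
Area = |33 - 18|/2 = 15/2 = 7.5000

7.5000 sq units


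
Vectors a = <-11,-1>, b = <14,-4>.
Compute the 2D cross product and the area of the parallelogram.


cross = -11*(-4) + 1*14 = 44 + 14 = 58
Parallelogram area = |58| = 58

cross = 58, parallelogram area = 58


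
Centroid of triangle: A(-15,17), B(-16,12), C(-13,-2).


Gx = (-15- 16- 13)/3 = -44/3 = -14.6667
Gy = (17+12- 2)/3 = 27/3 = 9.0000

G = (-14.6667, 9.0000)


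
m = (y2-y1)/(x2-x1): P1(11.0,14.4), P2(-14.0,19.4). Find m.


dy = 19.4 - 14.4 = 5
dx = -14.0 - 11.0 = -25.0
m = 5/(-25.0) = -0.2000

m = -0.2000


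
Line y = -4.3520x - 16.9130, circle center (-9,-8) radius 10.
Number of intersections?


Substitute y = -4.3520x - 16.9130: (x+ 9)^2 + (-4.3520x- 16.9130+ 8)^2 = 100
Expand to Ax^2 + Bx + C = 0, where b-k = -8.913
A = 1+m^2 = 19.939904
B = 2(m(b-k) - h) = 2(-4.3520*(-8.913) + 9) = 95.578752
C = h^2 + (b-k)^2 - r^2 = 81 + 79.441569 - 100 = 60.441569
disc = B^2-4AC = 9135.2978 - 4820.7963 = 4314.5015
disc > 0

2 intersection points


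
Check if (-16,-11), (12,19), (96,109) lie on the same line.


-16*(19-109) + 12*(109+ 11) + 96*(-11-19)
= 1440 + 1440 - 2880 = 0

Yes, collinear (determinant = 0)


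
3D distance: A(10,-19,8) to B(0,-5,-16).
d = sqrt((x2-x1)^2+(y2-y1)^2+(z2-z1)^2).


dx=-10, dy=14, dz=-24
d = sqrt(100+196+576) = sqrt(872) = 29.5296

29.5296


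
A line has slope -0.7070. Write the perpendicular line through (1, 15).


Perpendicular slope = -1/m1 = -1/(-0.7070) = 1.4144
b2 = y0 - m2*x0 = 15 + 1/(-0.7070) = 15 - 1.4144 = 13.5856

y = 1.4144x + 13.5856


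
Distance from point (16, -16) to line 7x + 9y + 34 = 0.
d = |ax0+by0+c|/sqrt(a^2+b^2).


|7*16 + 9*(-16) + 34| = |2| = 2
sqrt(49 + 81) = sqrt(130) = 11.4018
d = 2/sqrt(130) = 0.1754

0.1754


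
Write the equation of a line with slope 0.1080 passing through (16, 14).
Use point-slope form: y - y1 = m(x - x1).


y - 14 = 0.1080(x - 16)
y = 0.1080x + 14 - 0.1080*16
y = 0.1080x + 12.2720

y = 0.1080x + 12.2720


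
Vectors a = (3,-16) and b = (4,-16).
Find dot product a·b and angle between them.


a·b = 3*4 - 16*(-16) = 12 + 256 = 268
|a| = sqrt(9+256) = 16.2788
|b| = sqrt(16+256) = 16.4924
cos(theta) = 268/(sqrt(265)*sqrt(272)) = 268/sqrt(72080) = 0.998223
theta = arccos(268/sqrt(72080)) = 3.4166 degrees

a·b = 268, theta = 3.4166 deg


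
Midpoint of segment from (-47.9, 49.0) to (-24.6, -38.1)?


Mx = (-47.9 - 24.6)/2 = -72.5/2 = -36.2500
My = (49.0 - 38.1)/2 = 10.9/2 = 5.4500

(-36.2500, 5.4500)


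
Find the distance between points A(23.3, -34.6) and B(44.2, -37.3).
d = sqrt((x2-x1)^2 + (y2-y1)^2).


dx = 44.2 - 23.3 = 20.9
dy = -37.3 + 34.6 = -2.7
d = sqrt(436.81 + 7.29) = sqrt(444.1) = 21.0737

21.0737


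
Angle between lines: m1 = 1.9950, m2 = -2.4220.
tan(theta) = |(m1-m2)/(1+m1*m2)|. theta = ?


m1-m2 = 4.417
1+m1*m2 = -3.83189
tan(theta) = |4.417/(-3.83189)| = 1.152695
theta = arctan(|4.417/(-3.83189)|) = 49.0573 degrees (acute angle)

49.0573 degrees


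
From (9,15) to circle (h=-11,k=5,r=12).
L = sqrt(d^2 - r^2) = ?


d = sqrt((9+ 11)^2 + (15-5)^2) = sqrt(400+100) = 22.3607
L = sqrt(500.0000 - 144) = sqrt(356.0000) = 18.8680

18.8680


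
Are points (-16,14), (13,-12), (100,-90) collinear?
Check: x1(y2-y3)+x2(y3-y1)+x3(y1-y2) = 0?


-16*(-12+ 90) + 13*(-90-14) + 100*(14+ 12)
= -1248 - 1352 + 2600 = 0

Yes, collinear (determinant = 0)


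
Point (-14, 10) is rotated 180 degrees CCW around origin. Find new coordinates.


cos(180) = -1, sin(180) = 0
x' = -14*(-1) - 10*0 = 14
y' = -14*0 + 10*(-1) = -10

(14, -10)


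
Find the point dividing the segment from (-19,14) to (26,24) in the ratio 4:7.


Px = (4*26 + 7*(-19))/11 = -29/11 = -2.6364
Py = (4*24 + 7*14)/11 = 194/11 = 17.6364

P = (-2.6364, 17.6364)


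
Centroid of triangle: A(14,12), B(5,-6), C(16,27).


Gx = (14+5+16)/3 = 35/3 = 11.6667
Gy = (12- 6+27)/3 = 33/3 = 11.0000

G = (11.6667, 11.0000)


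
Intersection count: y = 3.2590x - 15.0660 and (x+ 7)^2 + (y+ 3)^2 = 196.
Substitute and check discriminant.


Substitute y = 3.2590x - 15.0660: (x+ 7)^2 + (3.2590x- 15.0660+ 3)^2 = 196
Expand to Ax^2 + Bx + C = 0, where b-k = -12.066
A = 1+m^2 = 11.621081
B = 2(m(b-k) - h) = 2(3.2590*(-12.066) + 7) = -64.646188
C = h^2 + (b-k)^2 - r^2 = 49 + 145.588356 - 196 = -1.411644
disc = B^2-4AC = 4179.1296 + 65.6193 = 4244.7489
disc > 0

2 intersection points


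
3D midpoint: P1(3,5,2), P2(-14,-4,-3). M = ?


Mx = (3- 14)/2 = -5.5000
My = (5- 4)/2 = 0.5000
Mz = (2- 3)/2 = -0.5000

M = (-5.5000, 0.5000, -0.5000)


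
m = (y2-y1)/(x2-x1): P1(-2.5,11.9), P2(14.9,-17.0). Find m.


dy = -17.0 - 11.9 = -28.9
dx = 14.9 + 2.5 = 17.4
m = -28.9/17.4 = -1.6609

m = -1.6609


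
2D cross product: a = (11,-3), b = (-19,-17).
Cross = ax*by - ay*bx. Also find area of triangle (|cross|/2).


cross = 11*(-17) + 3*(-19) = -187 - 57 = -244
Triangle area = |-244|/2 = 244/2 = 122.0000

cross = -244, triangle area = 122.0000


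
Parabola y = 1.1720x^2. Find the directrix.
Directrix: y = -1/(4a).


a = 1.1720
1/(4a) = 0.2133
directrix: y = -0.2133 = -0.2133

y = -0.2133


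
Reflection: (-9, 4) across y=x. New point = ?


Reflection rule for y=x: (y, x)
(-9, 4) -> (4, -9)

(4, -9)


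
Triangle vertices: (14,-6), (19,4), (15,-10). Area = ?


14*(4+ 10) = 196
19*(-10+ 6) = -76
15*(-6-4) = -150
sum = -30
Area = |-30|/2 = 15.0000

15.0000 sq units


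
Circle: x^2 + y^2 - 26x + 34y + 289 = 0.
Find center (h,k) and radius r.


h = -D/2 = 26/2 = 13
k = -E/2 = -34/2 = -17
r^2 = h^2 + k^2 - F = 169 + 289 - 289 = 169
r = 13

Center (13, -17), radius = 13


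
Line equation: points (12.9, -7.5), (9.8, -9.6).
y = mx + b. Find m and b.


m = (-2.1)/(-3.1) = 0.6774
b = y1 - m*x1 = -7.5 - (-2.1*12.9)/(-3.1) = -7.5 - 8.7387 = -16.2387

y = 0.6774x - 16.2387


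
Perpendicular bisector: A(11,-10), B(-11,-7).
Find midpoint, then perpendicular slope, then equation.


Midpoint = (0, -8.5)
Slope of AB = dy/dx = 3/(-22) = -0.1364
Perp slope = -dx/dy = 22/3 = 7.3333
b = My - (perp slope)*Mx = -8.5 + (-22*0)/3 = -8.5 + 0 = -8.5000

y = 7.3333x - 8.5000


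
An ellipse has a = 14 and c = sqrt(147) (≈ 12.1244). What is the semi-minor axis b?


b^2 = 14^2 - (sqrt(147))^2 = 196 - 147 = 49
b = sqrt(49) = 7

b = 7


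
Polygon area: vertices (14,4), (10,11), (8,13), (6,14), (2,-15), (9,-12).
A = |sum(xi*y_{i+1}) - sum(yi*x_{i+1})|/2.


sum(xi*y_{i+1}) = 14*11 + 10*13 + 8*14 + 6*(-15) + 2*(-12) + 9*4 = 318
sum(yi*x_{i+1}) = 4*10 + 11*8 + 13*6 + 14*2 - 15*9 - 12*14 = -69
Area = |318 + 69|/2 = 387/2 = 193.5000

193.5000 sq units


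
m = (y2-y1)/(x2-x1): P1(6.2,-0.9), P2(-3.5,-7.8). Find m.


dy = -7.8 + 0.9 = -6.9
dx = -3.5 - 6.2 = -9.7
m = -6.9/(-9.7) = 0.7113

m = 0.7113


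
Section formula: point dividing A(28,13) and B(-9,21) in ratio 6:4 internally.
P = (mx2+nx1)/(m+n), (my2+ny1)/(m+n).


Px = (6*(-9) + 4*28)/10 = 58/10 = 5.8000
Py = (6*21 + 4*13)/10 = 178/10 = 17.8000

P = (5.8000, 17.8000)


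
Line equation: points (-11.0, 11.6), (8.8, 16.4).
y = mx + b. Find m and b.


m = (4.8)/(19.8) = 0.2424
b = y1 - m*x1 = 11.6 - (4.8*(-11.0))/(19.8) = 11.6 + 2.6667 = 14.2667

y = 0.2424x + 14.2667


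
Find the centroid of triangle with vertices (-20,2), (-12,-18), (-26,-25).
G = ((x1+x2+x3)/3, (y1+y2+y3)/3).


Gx = (-20- 12- 26)/3 = -58/3 = -19.3333
Gy = (2- 18- 25)/3 = -41/3 = -13.6667

G = (-19.3333, -13.6667)


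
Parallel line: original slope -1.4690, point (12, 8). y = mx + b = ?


Parallel lines have equal slopes.
m2 = -1.4690
b2 = 8 + 1.4690*12 = 25.6280

y = -1.4690x + 25.6280


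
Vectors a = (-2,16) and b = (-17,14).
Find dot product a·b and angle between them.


a·b = -2*(-17) + 16*14 = 34 + 224 = 258
|a| = sqrt(4+256) = 16.1245
|b| = sqrt(289+196) = 22.0227
cos(theta) = 258/(sqrt(260)*sqrt(485)) = 258/sqrt(126100) = 0.726544
theta = arccos(258/sqrt(126100)) = 43.4025 degrees

a·b = 258, theta = 43.4025 deg


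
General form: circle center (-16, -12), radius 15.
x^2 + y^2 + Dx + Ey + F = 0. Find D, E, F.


(x+ 16)^2 + (y+ 12)^2 = 15^2
D = -2h = 32, E = -2k = 24
F = h^2+k^2-r^2 = 256+144-225 = 175

D = 32, E = 24, F = 175


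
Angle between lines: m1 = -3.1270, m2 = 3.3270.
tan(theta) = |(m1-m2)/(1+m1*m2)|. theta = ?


m1-m2 = -6.454
1+m1*m2 = -9.403529
tan(theta) = |-6.454/(-9.403529)| = 0.686338
theta = arctan(|-6.454/(-9.403529)|) = 34.4633 degrees (acute angle)

34.4633 degrees


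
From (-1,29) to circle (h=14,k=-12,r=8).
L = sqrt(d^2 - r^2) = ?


d = sqrt((-1-14)^2 + (29+ 12)^2) = sqrt(225+1681) = 43.6578
L = sqrt(1906.0000 - 64) = sqrt(1842.0000) = 42.9185

42.9185


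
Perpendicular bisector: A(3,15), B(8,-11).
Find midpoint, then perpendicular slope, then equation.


Midpoint = (5.5, 2)
Slope of AB = dy/dx = -26/5 = -5.2000
Perp slope = -dx/dy = 5/26 = 0.1923
b = My - (perp slope)*Mx = 2 + (5*5.5)/(-26) = 2 - 1.0577 = 0.9423

y = 0.1923x + 0.9423


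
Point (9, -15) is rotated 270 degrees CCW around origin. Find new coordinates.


cos(270) = 0, sin(270) = -1
x' = 9*0 + 15*(-1) = -15
y' = 9*(-1) - 15*0 = -9

(-15, -9)


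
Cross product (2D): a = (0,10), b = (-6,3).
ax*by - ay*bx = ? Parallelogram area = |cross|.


cross = 0*3 - 10*(-6) = 0 + 60 = 60
Parallelogram area = |60| = 60

cross = 60, parallelogram area = 60


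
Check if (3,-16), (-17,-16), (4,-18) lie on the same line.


3*(-16+ 18) - 17*(-18+ 16) + 4*(-16+ 16)
= 6 + 34 + 0 = 40

No, not collinear (determinant = 40)


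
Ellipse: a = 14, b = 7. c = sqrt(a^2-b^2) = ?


c^2 = 14^2 - 7^2 = 196 - 49 = 147
c = sqrt(147) = 12.1244

c = 12.1244


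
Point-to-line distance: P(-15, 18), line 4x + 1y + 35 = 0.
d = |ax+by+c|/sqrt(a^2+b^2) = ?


|4*(-15) + 1*18 + 35| = |-7| = 7
sqrt(16 + 1) = sqrt(17) = 4.1231
d = 7/sqrt(17) = 1.6977

1.6977


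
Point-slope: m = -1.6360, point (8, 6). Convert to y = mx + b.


y - 6 = -1.6360(x - 8)
y = -1.6360x + 6 + 1.6360*8
y = -1.6360x + 19.0880

y = -1.6360x + 19.0880


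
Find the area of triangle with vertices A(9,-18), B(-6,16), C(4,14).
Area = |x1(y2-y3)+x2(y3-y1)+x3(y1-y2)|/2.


9*(16-14) = 18
-6*(14+ 18) = -192
4*(-18-16) = -136
sum = -310
Area = |-310|/2 = 155.0000

155.0000 sq units


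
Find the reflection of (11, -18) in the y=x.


Reflection rule for y=x: (y, x)
(11, -18) -> (-18, 11)

(-18, 11)


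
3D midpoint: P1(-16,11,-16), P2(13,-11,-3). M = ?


Mx = (-16+13)/2 = -1.5000
My = (11- 11)/2 = 0
Mz = (-16- 3)/2 = -9.5000

M = (-1.5000, 0, -9.5000)


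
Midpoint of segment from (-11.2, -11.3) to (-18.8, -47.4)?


Mx = (-11.2 - 18.8)/2 = -30.0/2 = -15.0000
My = (-11.3 - 47.4)/2 = -58.7/2 = -29.3500

(-15.0000, -29.3500)


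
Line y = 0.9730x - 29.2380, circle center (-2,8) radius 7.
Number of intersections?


Substitute y = 0.9730x - 29.2380: (x+ 2)^2 + (0.9730x- 29.2380-8)^2 = 49
Expand to Ax^2 + Bx + C = 0, where b-k = -37.238
A = 1+m^2 = 1.946729
B = 2(m(b-k) - h) = 2(0.9730*(-37.238) + 2) = -68.465148
C = h^2 + (b-k)^2 - r^2 = 4 + 1386.668644 - 49 = 1341.668644
disc = B^2-4AC = 4687.4765 - 10447.4610 = -5759.9845
disc < 0

0 intersection points


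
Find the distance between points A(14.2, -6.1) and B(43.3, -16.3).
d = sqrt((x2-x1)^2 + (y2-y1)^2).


dx = 43.3 - 14.2 = 29.1
dy = -16.3 + 6.1 = -10.2
d = sqrt(846.81 + 104.04) = sqrt(950.85) = 30.8359

30.8359


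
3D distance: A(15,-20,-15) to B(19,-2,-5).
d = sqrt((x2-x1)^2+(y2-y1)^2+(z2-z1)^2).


dx=4, dy=18, dz=10
d = sqrt(16+324+100) = sqrt(440) = 20.9762

20.9762


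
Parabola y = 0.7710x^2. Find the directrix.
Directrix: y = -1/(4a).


a = 0.7710
1/(4a) = 0.3243
directrix: y = -0.3243 = -0.3243

y = -0.3243


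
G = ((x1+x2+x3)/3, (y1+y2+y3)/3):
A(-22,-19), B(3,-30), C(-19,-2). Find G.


Gx = (-22+3- 19)/3 = -38/3 = -12.6667
Gy = (-19- 30- 2)/3 = -51/3 = -17.0000

G = (-12.6667, -17.0000)


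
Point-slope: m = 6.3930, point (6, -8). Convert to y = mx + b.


y + 8 = 6.3930(x - 6)
y = 6.3930x - 8 - 6.3930*6
y = 6.3930x - 46.3580

y = 6.3930x - 46.3580


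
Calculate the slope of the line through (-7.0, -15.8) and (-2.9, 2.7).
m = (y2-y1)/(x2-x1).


dy = 2.7 + 15.8 = 18.5
dx = -2.9 + 7.0 = 4.1
m = 18.5/4.1 = 4.5122

m = 4.5122


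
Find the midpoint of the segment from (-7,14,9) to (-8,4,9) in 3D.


Mx = (-7- 8)/2 = -7.5000
My = (14+4)/2 = 9.0000
Mz = (9+9)/2 = 9.0000

M = (-7.5000, 9.0000, 9.0000)


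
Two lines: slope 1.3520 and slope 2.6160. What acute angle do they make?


m1-m2 = -1.264
1+m1*m2 = 4.536832
tan(theta) = |-1.264/4.536832| = 0.278609
theta = arctan(|-1.264/4.536832|) = 15.5683 degrees (acute angle)

15.5683 degrees


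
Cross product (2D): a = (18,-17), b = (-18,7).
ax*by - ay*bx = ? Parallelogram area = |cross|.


cross = 18*7 + 17*(-18) = 126 - 306 = -180
Parallelogram area = |-180| = 180

cross = -180, parallelogram area = 180


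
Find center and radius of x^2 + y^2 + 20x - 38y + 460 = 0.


h = -D/2 = -20/2 = -10
k = -E/2 = 38/2 = 19
r^2 = h^2 + k^2 - F = 100 + 361 - 460 = 1
r = 1

Center (-10, 19), radius = 1


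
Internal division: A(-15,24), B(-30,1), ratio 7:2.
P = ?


Px = (7*(-30) + 2*(-15))/9 = -240/9 = -26.6667
Py = (7*1 + 2*24)/9 = 55/9 = 6.1111

P = (-26.6667, 6.1111)


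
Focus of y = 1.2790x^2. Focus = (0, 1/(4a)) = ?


a = 1.2790
4a = 5.1160
focus = (0, 1/5.1160) = (0, 0.1955)

Focus = (0, 0.1955)


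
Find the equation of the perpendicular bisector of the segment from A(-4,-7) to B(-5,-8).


Midpoint = (-4.5, -7.5)
Slope of AB = dy/dx = -1/(-1) = 1.0000
Perp slope = -dx/dy = -1/1 = -1.0000
b = My - (perp slope)*Mx = -7.5 + (-1*(-4.5))/(-1) = -7.5 - 4.5000 = -12.0000

y = -1.0000x - 12.0000


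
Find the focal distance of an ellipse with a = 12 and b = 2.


c^2 = 12^2 - 2^2 = 144 - 4 = 140
c = sqrt(140) = 11.8322

c = 11.8322


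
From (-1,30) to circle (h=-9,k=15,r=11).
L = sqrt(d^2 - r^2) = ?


d = sqrt((-1+ 9)^2 + (30-15)^2) = sqrt(64+225) = 17.0000
L = sqrt(289.0000 - 121) = sqrt(168.0000) = 12.9615

12.9615


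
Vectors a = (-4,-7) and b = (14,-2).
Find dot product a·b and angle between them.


a·b = -4*14 - 7*(-2) = -56 + 14 = -42
|a| = sqrt(16+49) = 8.0623
|b| = sqrt(196+4) = 14.1421
cos(theta) = -42/(sqrt(65)*sqrt(200)) = -42/sqrt(13000) = -0.368364
theta = arccos(-42/sqrt(13000)) = 111.6148 degrees

a·b = -42, theta = 111.6148 deg


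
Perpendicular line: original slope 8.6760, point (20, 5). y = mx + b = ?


Perpendicular slope = -1/m1 = -1/8.6760 = -0.1153
b2 = y0 - m2*x0 = 5 + 20/8.6760 = 5 + 2.3052 = 7.3052

y = -0.1153x + 7.3052


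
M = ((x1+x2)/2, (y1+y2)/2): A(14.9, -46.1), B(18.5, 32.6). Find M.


Mx = (14.9 + 18.5)/2 = 33.4/2 = 16.7000
My = (-46.1 + 32.6)/2 = -13.5/2 = -6.7500

(16.7000, -6.7500)


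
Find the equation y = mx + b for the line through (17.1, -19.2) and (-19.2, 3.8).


m = (23.0)/(-36.3) = -0.6336
b = y1 - m*x1 = -19.2 - (23.0*17.1)/(-36.3) = -19.2 + 10.8347 = -8.3653

y = -0.6336x - 8.3653


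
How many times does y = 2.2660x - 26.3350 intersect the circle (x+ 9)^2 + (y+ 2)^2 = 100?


Substitute y = 2.2660x - 26.3350: (x+ 9)^2 + (2.2660x- 26.3350+ 2)^2 = 100
Expand to Ax^2 + Bx + C = 0, where b-k = -24.335
A = 1+m^2 = 6.134756
B = 2(m(b-k) - h) = 2(2.2660*(-24.335) + 9) = -92.28622
C = h^2 + (b-k)^2 - r^2 = 81 + 592.192225 - 100 = 573.192225
disc = B^2-4AC = 8516.7464 - 14065.5778 = -5548.8314
disc < 0

0 intersection points


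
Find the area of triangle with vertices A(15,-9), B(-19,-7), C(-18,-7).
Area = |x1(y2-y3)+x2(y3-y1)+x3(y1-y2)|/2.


15*(-7+ 7) = 0
-19*(-7+ 9) = -38
-18*(-9+ 7) = 36
sum = -2
Area = |-2|/2 = 1.0000

1.0000 sq units


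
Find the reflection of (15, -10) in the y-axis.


Reflection rule for y-axis: (-x, y)
(15, -10) -> (-15, -10)

(-15, -10)


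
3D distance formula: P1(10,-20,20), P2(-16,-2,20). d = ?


dx=-26, dy=18, dz=0
d = sqrt(676+324+0) = sqrt(1000) = 31.6228

31.6228


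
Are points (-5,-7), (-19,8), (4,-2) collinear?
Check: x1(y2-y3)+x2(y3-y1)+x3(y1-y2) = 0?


-5*(8+ 2) - 19*(-2+ 7) + 4*(-7-8)
= -50 - 95 - 60 = -205

No, not collinear (determinant = -205)


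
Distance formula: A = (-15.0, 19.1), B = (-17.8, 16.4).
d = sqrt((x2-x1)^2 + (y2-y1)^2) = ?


dx = -17.8 + 15.0 = -2.8
dy = 16.4 - 19.1 = -2.7
d = sqrt(7.84 + 7.29) = sqrt(15.13) = 3.8897

3.8897


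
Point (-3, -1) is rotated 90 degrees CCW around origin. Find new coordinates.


cos(90) = 0, sin(90) = 1
x' = -3*0 + 1*1 = 1
y' = -3*1 - 1*0 = -3

(1, -3)


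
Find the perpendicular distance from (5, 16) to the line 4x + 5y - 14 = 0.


|4*5 + 5*16 - 14| = |86| = 86
sqrt(16 + 25) = sqrt(41) = 6.4031
d = 86/sqrt(41) = 13.4309

13.4309


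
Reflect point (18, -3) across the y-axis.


Reflection rule for y-axis: (-x, y)
(18, -3) -> (-18, -3)

(-18, -3)


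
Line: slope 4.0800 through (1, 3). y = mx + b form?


y - 3 = 4.0800(x - 1)
y = 4.0800x + 3 - 4.0800*1
y = 4.0800x - 1.0800

y = 4.0800x - 1.0800


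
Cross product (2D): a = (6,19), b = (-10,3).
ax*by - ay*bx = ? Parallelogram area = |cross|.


cross = 6*3 - 19*(-10) = 18 + 190 = 208
Parallelogram area = |208| = 208

cross = 208, parallelogram area = 208


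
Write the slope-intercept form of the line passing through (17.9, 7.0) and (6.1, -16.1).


m = (-23.1)/(-11.8) = 1.9576
b = y1 - m*x1 = 7.0 - (-23.1*17.9)/(-11.8) = 7.0 - 35.0415 = -28.0415

y = 1.9576x - 28.0415


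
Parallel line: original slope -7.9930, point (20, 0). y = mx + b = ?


Parallel lines have equal slopes.
m2 = -7.9930
b2 = 0 + 7.9930*20 = 159.8600

y = -7.9930x + 159.8600


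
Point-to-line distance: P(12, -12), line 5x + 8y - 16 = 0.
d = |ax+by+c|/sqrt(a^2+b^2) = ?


|5*12 + 8*(-12) - 16| = |-52| = 52
sqrt(25 + 64) = sqrt(89) = 9.4340
d = 52/sqrt(89) = 5.5120

5.5120


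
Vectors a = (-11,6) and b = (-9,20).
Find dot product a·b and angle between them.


a·b = -11*(-9) + 6*20 = 99 + 120 = 219
|a| = sqrt(121+36) = 12.5300
|b| = sqrt(81+400) = 21.9317
cos(theta) = 219/(sqrt(157)*sqrt(481)) = 219/sqrt(75517) = 0.796933
theta = arccos(219/sqrt(75517)) = 37.1618 degrees

a·b = 219, theta = 37.1618 deg


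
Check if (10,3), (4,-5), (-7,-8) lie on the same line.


10*(-5+ 8) + 4*(-8-3) - 7*(3+ 5)
= 30 - 44 - 56 = -70

No, not collinear (determinant = -70)


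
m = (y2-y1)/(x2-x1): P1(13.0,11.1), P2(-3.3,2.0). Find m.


dy = 2.0 - 11.1 = -9.1
dx = -3.3 - 13.0 = -16.3
m = -9.1/(-16.3) = 0.5583

m = 0.5583


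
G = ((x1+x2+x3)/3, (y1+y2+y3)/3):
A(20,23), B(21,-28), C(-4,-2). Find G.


Gx = (20+21- 4)/3 = 37/3 = 12.3333
Gy = (23- 28- 2)/3 = -7/3 = -2.3333

G = (12.3333, -2.3333)


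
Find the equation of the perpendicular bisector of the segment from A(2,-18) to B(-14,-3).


Midpoint = (-6, -10.5)
Slope of AB = dy/dx = 15/(-16) = -0.9375
Perp slope = -dx/dy = 16/15 = 1.0667
b = My - (perp slope)*Mx = -10.5 + (-16*(-6))/15 = -10.5 + 6.4000 = -4.1000

y = 1.0667x - 4.1000


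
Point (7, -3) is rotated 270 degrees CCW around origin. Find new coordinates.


cos(270) = 0, sin(270) = -1
x' = 7*0 + 3*(-1) = -3
y' = 7*(-1) - 3*0 = -7

(-3, -7)


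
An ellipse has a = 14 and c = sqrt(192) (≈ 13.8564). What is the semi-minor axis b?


b^2 = 14^2 - (sqrt(192))^2 = 196 - 192 = 4
b = sqrt(4) = 2

b = 2


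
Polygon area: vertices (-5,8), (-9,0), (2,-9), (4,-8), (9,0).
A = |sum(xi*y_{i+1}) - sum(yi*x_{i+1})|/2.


sum(xi*y_{i+1}) = -5*0 - 9*(-9) + 2*(-8) + 4*0 + 9*8 = 137
sum(yi*x_{i+1}) = 8*(-9) + 0*2 - 9*4 - 8*9 + 0*(-5) = -180
Area = |137 + 180|/2 = 317/2 = 158.5000

158.5000 sq units


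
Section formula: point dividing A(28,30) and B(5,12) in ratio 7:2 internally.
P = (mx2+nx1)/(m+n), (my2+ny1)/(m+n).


Px = (7*5 + 2*28)/9 = 91/9 = 10.1111
Py = (7*12 + 2*30)/9 = 144/9 = 16.0000

P = (10.1111, 16.0000)


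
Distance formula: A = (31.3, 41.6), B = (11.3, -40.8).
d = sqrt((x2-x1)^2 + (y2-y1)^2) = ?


dx = 11.3 - 31.3 = -20.0
dy = -40.8 - 41.6 = -82.4
d = sqrt(400.0 + 6789.76) = sqrt(7189.76) = 84.7925

84.7925


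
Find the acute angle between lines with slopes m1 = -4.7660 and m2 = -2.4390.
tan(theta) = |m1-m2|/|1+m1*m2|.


m1-m2 = -2.327
1+m1*m2 = 12.624274
tan(theta) = |-2.327/12.624274| = 0.184327
theta = arctan(|-2.327/12.624274|) = 10.4440 degrees (acute angle)

10.4440 degrees


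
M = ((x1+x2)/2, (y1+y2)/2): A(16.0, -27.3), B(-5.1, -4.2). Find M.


Mx = (16.0 - 5.1)/2 = 10.9/2 = 5.4500
My = (-27.3 - 4.2)/2 = -31.5/2 = -15.7500

(5.4500, -15.7500)


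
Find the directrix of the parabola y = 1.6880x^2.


a = 1.6880
1/(4a) = 0.1481
directrix: y = -0.1481 = -0.1481

y = -0.1481


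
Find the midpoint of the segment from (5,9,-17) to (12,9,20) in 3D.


Mx = (5+12)/2 = 8.5000
My = (9+9)/2 = 9.0000
Mz = (-17+20)/2 = 1.5000

M = (8.5000, 9.0000, 1.5000)


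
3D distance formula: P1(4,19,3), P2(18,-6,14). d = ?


dx=14, dy=-25, dz=11
d = sqrt(196+625+121) = sqrt(942) = 30.6920

30.6920


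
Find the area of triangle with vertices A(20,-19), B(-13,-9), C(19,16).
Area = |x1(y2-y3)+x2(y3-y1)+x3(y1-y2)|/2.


20*(-9-16) = -500
-13*(16+ 19) = -455
19*(-19+ 9) = -190
sum = -1145
Area = |-1145|/2 = 572.5000

572.5000 sq units


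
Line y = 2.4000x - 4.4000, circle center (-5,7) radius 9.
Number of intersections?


Substitute y = 2.4000x - 4.4000: (x+ 5)^2 + (2.4000x- 4.4000-7)^2 = 81
Expand to Ax^2 + Bx + C = 0, where b-k = -11.4
A = 1+m^2 = 6.76
B = 2(m(b-k) - h) = 2(2.4000*(-11.4) + 5) = -44.72
C = h^2 + (b-k)^2 - r^2 = 25 + 129.96 - 81 = 73.96
disc = B^2-4AC = 1999.8784 - 1999.8784 = 0
disc = 0

1 intersection point (tangent)


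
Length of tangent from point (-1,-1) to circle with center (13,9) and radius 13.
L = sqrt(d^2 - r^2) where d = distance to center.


d = sqrt((-1-13)^2 + (-1-9)^2) = sqrt(196+100) = 17.2047
L = sqrt(296.0000 - 169) = sqrt(127.0000) = 11.2694

11.2694


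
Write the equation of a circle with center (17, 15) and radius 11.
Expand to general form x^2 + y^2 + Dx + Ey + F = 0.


(x-17)^2 + (y-15)^2 = 11^2
D = -2h = -34, E = -2k = -30
F = h^2+k^2-r^2 = 289+225-121 = 393

x^2 + y^2 - 34x - 30y + 393 = 0


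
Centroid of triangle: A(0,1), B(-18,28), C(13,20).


Gx = (0- 18+13)/3 = -5/3 = -1.6667
Gy = (1+28+20)/3 = 49/3 = 16.3333

G = (-1.6667, 16.3333)


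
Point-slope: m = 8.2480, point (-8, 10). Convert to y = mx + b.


y - 10 = 8.2480(x + 8)
y = 8.2480x + 10 - 8.2480*(-8)
y = 8.2480x + 75.9840

y = 8.2480x + 75.9840


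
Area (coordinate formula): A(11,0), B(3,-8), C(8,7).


11*(-8-7) = -165
3*(7-0) = 21
8*(0+ 8) = 64
sum = -80
Area = |-80|/2 = 40.0000

40.0000 sq units


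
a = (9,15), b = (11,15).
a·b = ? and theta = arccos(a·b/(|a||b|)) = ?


a·b = 9*11 + 15*15 = 99 + 225 = 324
|a| = sqrt(81+225) = 17.4929
|b| = sqrt(121+225) = 18.6011
cos(theta) = 324/(sqrt(306)*sqrt(346)) = 324/sqrt(105876) = 0.995741
theta = arccos(324/sqrt(105876)) = 5.2901 degrees

a·b = 324, theta = 5.2901 deg


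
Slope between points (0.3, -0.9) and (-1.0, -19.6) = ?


dy = -19.6 + 0.9 = -18.7
dx = -1.0 - 0.3 = -1.3
m = -18.7/(-1.3) = 14.3846

m = 14.3846


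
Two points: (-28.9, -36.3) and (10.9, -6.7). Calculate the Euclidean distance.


dx = 10.9 + 28.9 = 39.8
dy = -6.7 + 36.3 = 29.6
d = sqrt(1584.04 + 876.16) = sqrt(2460.2) = 49.6004

49.6004


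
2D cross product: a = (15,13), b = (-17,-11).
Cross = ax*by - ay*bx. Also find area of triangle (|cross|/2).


cross = 15*(-11) - 13*(-17) = -165 + 221 = 56
Triangle area = |56|/2 = 56/2 = 28.0000

cross = 56, triangle area = 28.0000


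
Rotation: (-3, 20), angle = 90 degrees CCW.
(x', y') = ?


cos(90) = 0, sin(90) = 1
x' = -3*0 - 20*1 = -20
y' = -3*1 + 20*0 = -3

(-20, -3)


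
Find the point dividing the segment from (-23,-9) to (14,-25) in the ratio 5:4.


Px = (5*14 + 4*(-23))/9 = -22/9 = -2.4444
Py = (5*(-25) + 4*(-9))/9 = -161/9 = -17.8889

P = (-2.4444, -17.8889)


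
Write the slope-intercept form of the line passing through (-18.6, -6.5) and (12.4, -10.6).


m = (-4.1)/(31.0) = -0.1323
b = y1 - m*x1 = -6.5 - (-4.1*(-18.6))/(31.0) = -6.5 - 2.4600 = -8.9600

y = -0.1323x - 8.9600
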